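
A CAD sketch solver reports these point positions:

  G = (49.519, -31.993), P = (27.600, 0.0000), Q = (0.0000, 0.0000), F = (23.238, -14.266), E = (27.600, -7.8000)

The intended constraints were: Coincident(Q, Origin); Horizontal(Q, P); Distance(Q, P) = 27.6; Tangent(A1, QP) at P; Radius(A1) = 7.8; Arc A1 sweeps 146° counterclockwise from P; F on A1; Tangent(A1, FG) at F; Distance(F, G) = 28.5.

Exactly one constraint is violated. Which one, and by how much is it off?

Distance(F, G) = 28.5 — off by 3.20.

Q = (0.00, 0.00) ✓; Q.y = 0.00, P.y = 0.00 ✓; |QP| = 27.60 ✓; ∠(EP, PQ) = 90.00° ✓; |EP| = 7.800 ✓; bearing(E→F) − bearing(E→P) = 146.0° ✓; |EF| = 7.800 ✓; ∠(EF, FG) = 90.00° ✓; |FG| = 31.70 ✗.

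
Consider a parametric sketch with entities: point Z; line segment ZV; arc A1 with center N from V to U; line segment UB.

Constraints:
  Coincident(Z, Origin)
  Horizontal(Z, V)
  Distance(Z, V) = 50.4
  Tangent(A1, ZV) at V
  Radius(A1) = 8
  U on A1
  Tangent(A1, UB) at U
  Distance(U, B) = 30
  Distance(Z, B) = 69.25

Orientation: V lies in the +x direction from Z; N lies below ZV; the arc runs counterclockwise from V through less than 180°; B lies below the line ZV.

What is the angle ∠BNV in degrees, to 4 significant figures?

166.2°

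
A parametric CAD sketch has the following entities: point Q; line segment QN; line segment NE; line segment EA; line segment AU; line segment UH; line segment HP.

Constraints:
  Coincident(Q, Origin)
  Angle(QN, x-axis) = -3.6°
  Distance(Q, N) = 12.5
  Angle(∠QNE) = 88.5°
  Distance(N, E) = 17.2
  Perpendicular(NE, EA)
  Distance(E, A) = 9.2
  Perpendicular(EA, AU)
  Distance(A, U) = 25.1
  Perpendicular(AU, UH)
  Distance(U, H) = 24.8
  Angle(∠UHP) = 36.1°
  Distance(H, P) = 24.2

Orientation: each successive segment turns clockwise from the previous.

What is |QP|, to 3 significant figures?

10.5

Q is at the origin; QN runs at -3.6° with length 12.5, so N = (12.5, -0.785). ∠QNE = 88.5° gives NE at -95.1° from the x-axis; with |NE| = 17.2, E = (10.9, -17.9). NE is perpendicular to EA, so EA runs at 175°; with |EA| = 9.2, A = (1.78, -17.1). EA ⟂ AU, so AU runs at 84.9°; with |AU| = 25.1, U = (4.01, 7.90). AU is perpendicular to UH, so UH runs at -5.10°; with |UH| = 24.8, H = (28.7, 5.70). ∠UHP = 36.1° gives HP at -149° from the x-axis; with |HP| = 24.2, P = (7.97, -6.77). Then |QP| = |P − Q| = 10.5.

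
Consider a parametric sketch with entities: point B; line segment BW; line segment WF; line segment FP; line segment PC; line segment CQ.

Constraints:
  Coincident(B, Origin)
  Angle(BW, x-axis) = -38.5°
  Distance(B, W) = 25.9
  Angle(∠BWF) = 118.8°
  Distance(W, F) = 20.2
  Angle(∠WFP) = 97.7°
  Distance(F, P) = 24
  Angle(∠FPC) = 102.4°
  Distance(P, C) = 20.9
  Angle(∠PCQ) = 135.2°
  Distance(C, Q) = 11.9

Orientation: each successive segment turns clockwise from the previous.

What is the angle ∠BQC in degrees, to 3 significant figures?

174°

B is at the origin; BW runs at -38.5° with length 25.9, so W = (20.3, -16.1). ∠BWF = 118.8° gives WF at -99.7° from the x-axis; with |WF| = 20.2, F = (16.9, -36.0). ∠WFP = 97.7° gives FP at 178° from the x-axis; with |FP| = 24.0, P = (-7.12, -35.2). ∠FPC = 102.4° gives PC at 100° from the x-axis; with |PC| = 20.9, C = (-10.9, -14.6). ∠PCQ = 135.2° gives CQ at 55.6° from the x-axis; with |CQ| = 11.9, Q = (-4.17, -4.82). Then cos ∠BQC = QB·QC / (|QB||QC|), giving 174°.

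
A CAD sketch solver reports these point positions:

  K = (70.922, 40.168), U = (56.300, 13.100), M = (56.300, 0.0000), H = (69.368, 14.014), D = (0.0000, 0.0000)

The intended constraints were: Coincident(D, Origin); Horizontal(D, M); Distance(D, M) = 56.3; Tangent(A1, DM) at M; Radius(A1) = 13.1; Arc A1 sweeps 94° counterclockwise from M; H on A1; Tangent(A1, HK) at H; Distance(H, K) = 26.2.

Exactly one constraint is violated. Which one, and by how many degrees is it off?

Tangent(A1, HK) at H — off by 7.40°.

D = (0.00, 0.00) ✓; D.y = 0.00, M.y = 0.00 ✓; |DM| = 56.30 ✓; ∠(UM, MD) = 90.00° ✓; |UM| = 13.10 ✓; bearing(U→H) − bearing(U→M) = 94.00° ✓; |UH| = 13.10 ✓; ∠(UH, HK) = 97.40° ✗; |HK| = 26.20 ✓.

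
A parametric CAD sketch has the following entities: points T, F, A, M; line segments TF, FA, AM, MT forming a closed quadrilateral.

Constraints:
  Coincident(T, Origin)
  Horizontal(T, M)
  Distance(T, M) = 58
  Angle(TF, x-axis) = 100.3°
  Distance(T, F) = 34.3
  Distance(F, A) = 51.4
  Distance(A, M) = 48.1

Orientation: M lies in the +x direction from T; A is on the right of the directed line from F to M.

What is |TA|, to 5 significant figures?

18.733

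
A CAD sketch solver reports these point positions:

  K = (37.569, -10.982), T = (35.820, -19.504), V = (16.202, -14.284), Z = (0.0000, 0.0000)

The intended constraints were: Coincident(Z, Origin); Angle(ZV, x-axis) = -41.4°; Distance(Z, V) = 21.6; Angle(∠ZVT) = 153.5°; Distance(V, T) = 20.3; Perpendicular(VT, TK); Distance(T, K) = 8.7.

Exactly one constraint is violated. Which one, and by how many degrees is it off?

Perpendicular(VT, TK) — off by 3.30°.

Z = (0.00, 0.00) ✓; ZV at -41.40° ✓; |ZV| = 21.60 ✓; ∠ZVT = 153.5° ✓; |VT| = 20.30 ✓; ∠(VT, TK) = 93.30° ✗; |TK| = 8.700 ✓.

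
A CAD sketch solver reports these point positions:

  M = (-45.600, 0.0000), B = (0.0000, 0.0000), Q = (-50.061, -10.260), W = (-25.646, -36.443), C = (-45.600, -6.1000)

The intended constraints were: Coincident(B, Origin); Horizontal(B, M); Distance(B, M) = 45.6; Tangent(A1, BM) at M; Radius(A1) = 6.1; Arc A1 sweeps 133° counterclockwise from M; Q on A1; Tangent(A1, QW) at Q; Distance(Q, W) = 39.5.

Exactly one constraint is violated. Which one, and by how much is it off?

Distance(Q, W) = 39.5 — off by 3.70.

B = (0.00, 0.00) ✓; B.y = 0.00, M.y = 0.00 ✓; |BM| = 45.60 ✓; ∠(CM, MB) = 90.00° ✓; |CM| = 6.100 ✓; bearing(C→Q) − bearing(C→M) = 133.0° ✓; |CQ| = 6.100 ✓; ∠(CQ, QW) = 90.00° ✓; |QW| = 35.80 ✗.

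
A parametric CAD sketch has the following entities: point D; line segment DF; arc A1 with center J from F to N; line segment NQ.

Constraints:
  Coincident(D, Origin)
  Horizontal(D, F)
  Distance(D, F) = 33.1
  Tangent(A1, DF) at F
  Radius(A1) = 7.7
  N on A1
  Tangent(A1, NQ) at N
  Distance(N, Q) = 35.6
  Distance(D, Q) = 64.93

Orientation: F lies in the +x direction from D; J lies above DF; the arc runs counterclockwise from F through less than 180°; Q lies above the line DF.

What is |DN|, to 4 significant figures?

40.70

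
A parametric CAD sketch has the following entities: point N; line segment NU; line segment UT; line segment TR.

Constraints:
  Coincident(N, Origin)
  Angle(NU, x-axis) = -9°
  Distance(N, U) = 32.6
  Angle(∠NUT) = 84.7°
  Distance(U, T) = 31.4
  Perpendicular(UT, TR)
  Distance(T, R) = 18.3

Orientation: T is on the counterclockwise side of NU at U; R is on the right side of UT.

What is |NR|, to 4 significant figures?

58.16

∠NUT = 84.7°, so UT runs at -9.0° + (180° − 84.7°) = 86.30° from the x-axis; with |UT| = 31.4, T = U + 31.4·(cos 86.30°, sin 86.30°) = (34.22, 26.23). UT is perpendicular to TR; with |TR| = 18.3 on the right of UT, R = T + 18.3·(0.9979, -0.06453) = (52.49, 25.05). Then |NR| = |R − N| = 58.16.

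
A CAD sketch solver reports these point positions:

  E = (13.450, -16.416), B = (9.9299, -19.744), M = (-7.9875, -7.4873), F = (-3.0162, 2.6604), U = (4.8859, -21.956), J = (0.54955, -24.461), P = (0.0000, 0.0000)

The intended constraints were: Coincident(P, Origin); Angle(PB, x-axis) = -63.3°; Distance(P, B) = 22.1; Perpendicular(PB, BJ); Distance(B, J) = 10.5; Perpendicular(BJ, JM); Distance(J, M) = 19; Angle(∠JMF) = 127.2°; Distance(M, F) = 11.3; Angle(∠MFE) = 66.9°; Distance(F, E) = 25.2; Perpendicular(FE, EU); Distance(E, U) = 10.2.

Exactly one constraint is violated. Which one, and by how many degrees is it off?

Perpendicular(FE, EU) — off by 7.90°.

P = (0.00, 0.00) ✓; PB at -63.30° ✓; |PB| = 22.10 ✓; ∠(PB, BJ) = 90.00° ✓; |BJ| = 10.50 ✓; ∠(BJ, JM) = 90.00° ✓; |JM| = 19.00 ✓; ∠JMF = 127.2° ✓; |MF| = 11.30 ✓; ∠MFE = 66.90° ✓; |FE| = 25.20 ✓; ∠(FE, EU) = 97.90° ✗; |EU| = 10.20 ✓.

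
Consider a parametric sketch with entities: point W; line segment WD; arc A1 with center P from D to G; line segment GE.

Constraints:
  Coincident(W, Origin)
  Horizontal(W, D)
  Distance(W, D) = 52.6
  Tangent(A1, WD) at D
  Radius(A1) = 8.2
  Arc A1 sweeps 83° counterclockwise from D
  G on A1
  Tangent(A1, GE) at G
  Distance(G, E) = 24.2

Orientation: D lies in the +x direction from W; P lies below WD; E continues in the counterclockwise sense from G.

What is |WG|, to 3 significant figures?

45.0

W is at the origin; W and D share the same y with |WD| = 52.6 and D on the +x side, so D = (52.6, 0.00). Tangency of A1 to WD means the radius PD is perpendicular to WD, so P = D + (0, -8.2) = (52.6, -8.20). On A1, D sits at bearing 90° from P; an 83° counterclockwise sweep puts G at bearing 173°, so G = P + 8.2·(cos 173°, sin 173°) = (44.5, -7.20). Then |WG| = |G − W| = 45.0.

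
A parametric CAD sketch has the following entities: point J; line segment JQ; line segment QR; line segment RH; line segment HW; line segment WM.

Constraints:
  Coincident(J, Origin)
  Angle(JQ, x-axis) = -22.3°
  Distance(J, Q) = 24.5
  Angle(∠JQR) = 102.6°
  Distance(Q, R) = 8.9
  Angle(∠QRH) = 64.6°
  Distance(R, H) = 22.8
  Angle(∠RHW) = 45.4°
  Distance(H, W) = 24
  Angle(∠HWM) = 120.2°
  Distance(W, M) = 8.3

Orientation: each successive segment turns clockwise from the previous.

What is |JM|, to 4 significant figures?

32.28

J is at the origin; JQ runs at -22.3° with length 24.5, so Q = (22.67, -9.297). ∠JQR = 102.6° gives QR at -99.70° from the x-axis; with |QR| = 8.9, R = (21.17, -18.07). ∠QRH = 64.6° gives RH at 144.9° from the x-axis; with |RH| = 22.8, H = (2.514, -4.959). ∠RHW = 45.4° gives HW at 10.30° from the x-axis; with |HW| = 24.0, W = (26.13, -0.6681). ∠HWM = 120.2° gives WM at -49.50° from the x-axis; with |WM| = 8.3, M = (31.52, -6.979). Then |JM| = |M − J| = 32.28.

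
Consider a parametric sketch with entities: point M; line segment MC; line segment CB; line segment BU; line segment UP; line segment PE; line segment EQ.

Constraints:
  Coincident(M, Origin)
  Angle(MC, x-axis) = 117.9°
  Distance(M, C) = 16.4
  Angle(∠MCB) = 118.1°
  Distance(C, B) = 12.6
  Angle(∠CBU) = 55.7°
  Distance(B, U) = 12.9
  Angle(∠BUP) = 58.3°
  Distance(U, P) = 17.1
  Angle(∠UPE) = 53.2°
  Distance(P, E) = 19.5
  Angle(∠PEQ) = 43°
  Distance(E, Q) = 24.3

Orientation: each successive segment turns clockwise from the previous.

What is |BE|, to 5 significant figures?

4.8339

∠BUP = 58.3° gives UP at 170.00° from the x-axis; with |UP| = 17.1, P = (-12.699, 15.923). ∠UPE = 53.2° gives PE at 43.200° from the x-axis; with |PE| = 19.5, E = (1.5162, 29.272). Then |BE| = |E − B| = 4.8339.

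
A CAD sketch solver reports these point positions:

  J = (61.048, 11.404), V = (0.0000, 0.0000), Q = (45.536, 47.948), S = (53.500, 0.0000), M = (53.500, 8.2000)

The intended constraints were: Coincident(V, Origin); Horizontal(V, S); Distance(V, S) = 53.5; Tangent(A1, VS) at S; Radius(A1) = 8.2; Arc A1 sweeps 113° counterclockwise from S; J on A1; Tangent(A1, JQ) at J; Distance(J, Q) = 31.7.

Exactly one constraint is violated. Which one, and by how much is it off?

Distance(J, Q) = 31.7 — off by 8.00.

V = (0.00, 0.00) ✓; V.y = 0.00, S.y = 0.00 ✓; |VS| = 53.50 ✓; ∠(MS, SV) = 90.00° ✓; |MS| = 8.200 ✓; bearing(M→J) − bearing(M→S) = 113.0° ✓; |MJ| = 8.200 ✓; ∠(MJ, JQ) = 90.00° ✓; |JQ| = 39.70 ✗.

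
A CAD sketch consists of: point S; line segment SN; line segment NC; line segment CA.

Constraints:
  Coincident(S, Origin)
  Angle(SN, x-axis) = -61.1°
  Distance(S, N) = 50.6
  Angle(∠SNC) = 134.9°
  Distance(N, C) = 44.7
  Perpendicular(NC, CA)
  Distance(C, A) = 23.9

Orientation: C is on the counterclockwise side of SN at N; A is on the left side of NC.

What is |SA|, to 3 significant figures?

81.3

∠SNC = 134.9°, so NC runs at -61.1° + (180° − 134.9°) = -16.0° from the x-axis; with |NC| = 44.7, C = N + 44.7·(cos -16.0°, sin -16.0°) = (67.4, -56.6). The perpendicularity gives CA at right angles to NC; with |CA| = 23.9 on the left of NC, A = C + 23.9·(0.276, 0.961) = (74.0, -33.6). Then |SA| = |A − S| = 81.3.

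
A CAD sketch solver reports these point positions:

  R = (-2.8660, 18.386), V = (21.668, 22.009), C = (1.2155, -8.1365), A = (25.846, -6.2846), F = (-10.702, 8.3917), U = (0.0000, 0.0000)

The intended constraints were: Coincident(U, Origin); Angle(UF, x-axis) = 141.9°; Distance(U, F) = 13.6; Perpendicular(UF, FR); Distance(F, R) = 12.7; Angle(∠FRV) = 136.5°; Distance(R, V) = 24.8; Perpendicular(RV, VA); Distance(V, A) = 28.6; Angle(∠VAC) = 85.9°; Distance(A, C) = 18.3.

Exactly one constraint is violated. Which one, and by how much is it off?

Distance(A, C) = 18.3 — off by 6.40.

U = (0.00, 0.00) ✓; UF at 141.9° ✓; |UF| = 13.60 ✓; ∠(UF, FR) = 90.00° ✓; |FR| = 12.70 ✓; ∠FRV = 136.5° ✓; |RV| = 24.80 ✓; ∠(RV, VA) = 90.00° ✓; |VA| = 28.60 ✓; ∠VAC = 85.90° ✓; |AC| = 24.70 ✗.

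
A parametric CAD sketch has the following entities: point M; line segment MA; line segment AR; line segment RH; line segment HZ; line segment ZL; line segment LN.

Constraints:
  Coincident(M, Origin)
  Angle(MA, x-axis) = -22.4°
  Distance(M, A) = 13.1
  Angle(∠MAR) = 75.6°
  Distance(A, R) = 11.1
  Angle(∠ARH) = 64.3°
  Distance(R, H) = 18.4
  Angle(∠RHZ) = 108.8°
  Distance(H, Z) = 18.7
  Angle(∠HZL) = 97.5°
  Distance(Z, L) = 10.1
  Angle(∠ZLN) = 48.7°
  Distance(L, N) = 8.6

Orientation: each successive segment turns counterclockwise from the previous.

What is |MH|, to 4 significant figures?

3.894

M is at the origin; MA runs at -22.4° with length 13.1, so A = (12.11, -4.992). ∠MAR = 75.6° gives AR at 82.00° from the x-axis; with |AR| = 11.1, R = (13.66, 6.000). ∠ARH = 64.3° gives RH at -162.3° from the x-axis; with |RH| = 18.4, H = (-3.873, 0.4057). Then |MH| = |H − M| = 3.894.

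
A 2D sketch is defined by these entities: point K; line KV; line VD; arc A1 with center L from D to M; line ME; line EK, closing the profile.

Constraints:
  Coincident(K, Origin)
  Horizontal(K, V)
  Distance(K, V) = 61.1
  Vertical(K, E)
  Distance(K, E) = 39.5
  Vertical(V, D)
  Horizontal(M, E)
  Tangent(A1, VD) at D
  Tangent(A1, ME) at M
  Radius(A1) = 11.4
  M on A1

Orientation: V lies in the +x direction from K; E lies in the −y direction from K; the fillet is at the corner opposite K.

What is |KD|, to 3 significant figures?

67.3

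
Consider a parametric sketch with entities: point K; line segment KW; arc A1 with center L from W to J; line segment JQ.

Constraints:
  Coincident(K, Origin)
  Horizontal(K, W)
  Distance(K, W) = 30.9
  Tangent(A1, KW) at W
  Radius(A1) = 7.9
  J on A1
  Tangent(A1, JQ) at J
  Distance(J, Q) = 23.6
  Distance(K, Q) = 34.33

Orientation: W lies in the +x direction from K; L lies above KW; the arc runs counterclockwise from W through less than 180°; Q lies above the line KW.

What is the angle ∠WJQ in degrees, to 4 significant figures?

110.2°

K is at the origin; K and W share the same y with |KW| = 30.9 and W on the +x side, so W = (30.90, 0.000). Since A1 is tangent to KW there, LW ⟂ KW, so L = W + (0, 7.9) = (30.90, 7.900). Since LJ ⟂ JQ (tangency), |LQ| = √(7.9² + 23.6²) = 24.89 regardless of where J sits on A1. So Q lies on both circle(K, 34.33) and circle(L, 24.89); the above-KW intersection is Q = (18.04, 29.21). J is the foot of the tangent from Q: J = (36.02, 13.92).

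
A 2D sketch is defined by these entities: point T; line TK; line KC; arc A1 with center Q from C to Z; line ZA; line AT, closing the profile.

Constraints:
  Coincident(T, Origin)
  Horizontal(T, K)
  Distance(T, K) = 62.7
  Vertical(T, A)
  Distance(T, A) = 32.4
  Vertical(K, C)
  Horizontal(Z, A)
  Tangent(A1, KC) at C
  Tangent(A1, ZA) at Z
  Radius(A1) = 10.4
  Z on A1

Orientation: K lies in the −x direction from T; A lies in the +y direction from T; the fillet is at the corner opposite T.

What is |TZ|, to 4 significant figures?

61.52

T is at the origin; TK is horizontal with |TK| = 62.7 and K on the −x side, so K = (-62.70, 0.000). TA is vertical with |TA| = 32.4 and A on the +y side, so A = (0.000, 32.40). The virtual corner opposite T is at (-62.70, 32.40). A1 meets KC tangentially, so QC is at right angles to KC and A1 meets ZA tangentially, so QZ is at right angles to ZA, with radius 10.4, so the center Q sits 10.4 in from both sides at Q = (-52.30, 22.00). That places the tangent points at C = (-62.70, 22.00) on KC and Z = (-52.30, 32.40) on ZA. Then |TZ| = |Z − T| = 61.52.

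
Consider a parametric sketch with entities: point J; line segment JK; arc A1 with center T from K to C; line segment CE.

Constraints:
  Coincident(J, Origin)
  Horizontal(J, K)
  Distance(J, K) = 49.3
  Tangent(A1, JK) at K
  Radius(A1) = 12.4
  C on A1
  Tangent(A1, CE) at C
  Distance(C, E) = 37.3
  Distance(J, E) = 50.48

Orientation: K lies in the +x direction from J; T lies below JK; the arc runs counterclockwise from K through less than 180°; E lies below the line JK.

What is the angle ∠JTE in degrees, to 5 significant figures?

66.695°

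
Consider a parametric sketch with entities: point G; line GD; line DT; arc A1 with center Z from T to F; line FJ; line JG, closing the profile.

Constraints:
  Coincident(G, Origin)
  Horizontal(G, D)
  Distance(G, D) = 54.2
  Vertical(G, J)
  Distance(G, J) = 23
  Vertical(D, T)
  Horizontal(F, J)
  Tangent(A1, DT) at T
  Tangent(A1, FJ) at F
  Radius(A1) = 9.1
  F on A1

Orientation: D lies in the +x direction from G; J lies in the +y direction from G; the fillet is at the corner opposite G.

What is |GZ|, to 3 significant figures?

47.2

G is at the origin; G and D share the same y with |GD| = 54.2 and D on the +x side, so D = (54.2, 0.00). GJ is vertical with |GJ| = 23.0 and J on the +y side, so J = (0.00, 23.0). The virtual corner opposite G is at (54.2, 23.0). Tangency of A1 to DT means the radius ZT is perpendicular to DT and tangency of A1 to FJ means the radius ZF is perpendicular to FJ, with radius 9.1, so the center Z sits 9.1 in from both sides at Z = (45.1, 13.9). Then |GZ| = |Z − G| = 47.2.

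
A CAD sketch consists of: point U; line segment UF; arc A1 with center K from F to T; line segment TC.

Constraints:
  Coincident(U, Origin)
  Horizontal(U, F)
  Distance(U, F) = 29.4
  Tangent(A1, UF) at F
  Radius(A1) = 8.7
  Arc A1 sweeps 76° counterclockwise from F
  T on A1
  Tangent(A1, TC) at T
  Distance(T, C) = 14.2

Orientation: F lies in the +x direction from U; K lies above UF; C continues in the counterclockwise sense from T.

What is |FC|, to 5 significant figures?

23.583

U is at the origin; U and F share the same y with |UF| = 29.4 and F on the +x side, so F = (29.400, 0.0000). The tangent condition forces KF to be normal to UF, so K = F + (0, 8.7) = (29.400, 8.7000). On A1, F sits at bearing -90° from K; a 76° counterclockwise sweep puts T at bearing -14°, so T = K + 8.7·(cos -14°, sin -14°) = (37.842, 6.5953). Since A1 is tangent to TC there, KT ⟂ TC, so TC runs along (−sin -14°, cos -14°); with |TC| = 14.2, C = (41.277, 20.373). Then |FC| = |C − F| = 23.583.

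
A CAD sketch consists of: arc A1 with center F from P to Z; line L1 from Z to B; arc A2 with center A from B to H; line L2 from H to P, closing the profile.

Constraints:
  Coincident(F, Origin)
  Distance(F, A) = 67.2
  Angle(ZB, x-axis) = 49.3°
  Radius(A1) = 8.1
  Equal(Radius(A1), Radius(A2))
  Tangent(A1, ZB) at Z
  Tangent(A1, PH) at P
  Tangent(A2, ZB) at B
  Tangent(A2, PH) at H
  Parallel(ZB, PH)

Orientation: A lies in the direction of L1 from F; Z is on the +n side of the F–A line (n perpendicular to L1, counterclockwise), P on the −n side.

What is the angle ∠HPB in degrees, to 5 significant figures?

13.554°

The slot axis is L1's direction at 49.3°, so u = (cos 49.3°, sin 49.3°) = (0.65210, 0.75813) and n = (−sin 49.3°, cos 49.3°) = (-0.75813, 0.65210). F is at the origin and A lies 67.2 along u from F, so A = 67.2·u = (43.821, 50.947). Tangency of A1 to both parallel lines with radius 8.1 puts Z and P at F ± 8.1·n: Z = (-6.1409, 5.2820), P = (6.1409, -5.2820). Equal radii place B and H the same way about A: B = A + 8.1·n = (37.680, 56.229), H = A − 8.1·n = (49.962, 45.665). Then cos ∠HPB = PH·PB / (|PH||PB|), giving 13.554°.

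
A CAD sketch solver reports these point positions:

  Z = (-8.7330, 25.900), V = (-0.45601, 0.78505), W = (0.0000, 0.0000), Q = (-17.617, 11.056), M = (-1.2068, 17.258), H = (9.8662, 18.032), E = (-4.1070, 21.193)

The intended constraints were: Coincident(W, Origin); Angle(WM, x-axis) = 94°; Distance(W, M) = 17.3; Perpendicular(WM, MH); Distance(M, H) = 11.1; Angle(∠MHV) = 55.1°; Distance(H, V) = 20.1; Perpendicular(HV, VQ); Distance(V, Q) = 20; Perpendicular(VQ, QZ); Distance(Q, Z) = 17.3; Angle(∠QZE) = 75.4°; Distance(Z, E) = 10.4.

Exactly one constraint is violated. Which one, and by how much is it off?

Distance(Z, E) = 10.4 — off by 3.80.

W = (0.00, 0.00) ✓; WM at 94.00° ✓; |WM| = 17.30 ✓; ∠(WM, MH) = 90.00° ✓; |MH| = 11.10 ✓; ∠MHV = 55.10° ✓; |HV| = 20.10 ✓; ∠(HV, VQ) = 90.00° ✓; |VQ| = 20.00 ✓; ∠(VQ, QZ) = 90.00° ✓; |QZ| = 17.30 ✓; ∠QZE = 75.40° ✓; |ZE| = 6.600 ✗.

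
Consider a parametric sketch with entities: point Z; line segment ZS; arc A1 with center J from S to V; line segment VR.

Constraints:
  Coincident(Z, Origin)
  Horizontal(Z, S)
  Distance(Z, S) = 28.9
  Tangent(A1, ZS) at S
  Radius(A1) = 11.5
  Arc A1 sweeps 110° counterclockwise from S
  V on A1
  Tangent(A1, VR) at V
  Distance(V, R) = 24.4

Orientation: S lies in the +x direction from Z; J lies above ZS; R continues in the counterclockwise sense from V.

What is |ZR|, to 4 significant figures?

49.55

Z is at the origin; ZS is horizontal with |ZS| = 28.9 and S on the +x side, so S = (28.90, 0.000). The tangent condition forces JS to be normal to ZS, so J = S + (0, 11.5) = (28.90, 11.50). On A1, S sits at bearing -90° from J; a 110° counterclockwise sweep puts V at bearing 20°, so V = J + 11.5·(cos 20°, sin 20°) = (39.71, 15.43). Tangency of A1 to VR means the radius JV is perpendicular to VR, so VR runs along (−sin 20°, cos 20°); with |VR| = 24.4, R = (31.36, 38.36). Then |ZR| = |R − Z| = 49.55.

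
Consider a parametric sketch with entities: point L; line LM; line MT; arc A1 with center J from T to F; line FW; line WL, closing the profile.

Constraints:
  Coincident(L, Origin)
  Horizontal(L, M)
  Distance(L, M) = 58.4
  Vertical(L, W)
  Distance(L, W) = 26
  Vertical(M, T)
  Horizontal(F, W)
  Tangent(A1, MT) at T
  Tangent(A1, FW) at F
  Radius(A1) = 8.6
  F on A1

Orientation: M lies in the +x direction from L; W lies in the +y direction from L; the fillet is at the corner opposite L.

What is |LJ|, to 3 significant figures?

52.8

L is at the origin; L and M share the same y with |LM| = 58.4 and M on the +x side, so M = (58.4, 0.00). L and W share the same x with |LW| = 26.0 and W on the +y side, so W = (0.00, 26.0). The virtual corner opposite L is at (58.4, 26.0). Tangency of A1 to MT means the radius JT is perpendicular to MT and since A1 is tangent to FW there, JF ⟂ FW, with radius 8.6, so the center J sits 8.6 in from both sides at J = (49.8, 17.4). Then |LJ| = |J − L| = 52.8.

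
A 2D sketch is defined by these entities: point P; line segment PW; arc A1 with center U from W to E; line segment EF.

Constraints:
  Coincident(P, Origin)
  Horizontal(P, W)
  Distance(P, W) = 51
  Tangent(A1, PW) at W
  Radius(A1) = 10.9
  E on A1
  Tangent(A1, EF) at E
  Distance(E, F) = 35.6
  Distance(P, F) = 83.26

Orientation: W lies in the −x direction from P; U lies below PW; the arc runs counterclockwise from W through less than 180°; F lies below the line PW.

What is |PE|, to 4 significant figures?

61.86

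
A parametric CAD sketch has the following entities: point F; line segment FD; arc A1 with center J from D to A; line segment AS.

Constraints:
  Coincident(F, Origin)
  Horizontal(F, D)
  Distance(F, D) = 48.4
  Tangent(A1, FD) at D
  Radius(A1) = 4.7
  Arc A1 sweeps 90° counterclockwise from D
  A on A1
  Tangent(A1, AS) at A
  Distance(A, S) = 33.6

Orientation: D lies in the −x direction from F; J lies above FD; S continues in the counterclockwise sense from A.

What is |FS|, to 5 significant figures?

58.108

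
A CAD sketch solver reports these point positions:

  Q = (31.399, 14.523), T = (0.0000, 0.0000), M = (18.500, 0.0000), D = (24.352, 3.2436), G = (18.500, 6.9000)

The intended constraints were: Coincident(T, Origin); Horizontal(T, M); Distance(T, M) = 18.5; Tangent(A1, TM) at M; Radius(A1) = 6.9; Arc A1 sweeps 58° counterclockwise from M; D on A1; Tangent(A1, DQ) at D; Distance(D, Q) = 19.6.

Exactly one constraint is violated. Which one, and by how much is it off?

Distance(D, Q) = 19.6 — off by 6.30.

T = (0.00, 0.00) ✓; T.y = 0.00, M.y = 0.00 ✓; |TM| = 18.50 ✓; ∠(GM, MT) = 90.00° ✓; |GM| = 6.900 ✓; bearing(G→D) − bearing(G→M) = 58.00° ✓; |GD| = 6.900 ✓; ∠(GD, DQ) = 90.00° ✓; |DQ| = 13.30 ✗.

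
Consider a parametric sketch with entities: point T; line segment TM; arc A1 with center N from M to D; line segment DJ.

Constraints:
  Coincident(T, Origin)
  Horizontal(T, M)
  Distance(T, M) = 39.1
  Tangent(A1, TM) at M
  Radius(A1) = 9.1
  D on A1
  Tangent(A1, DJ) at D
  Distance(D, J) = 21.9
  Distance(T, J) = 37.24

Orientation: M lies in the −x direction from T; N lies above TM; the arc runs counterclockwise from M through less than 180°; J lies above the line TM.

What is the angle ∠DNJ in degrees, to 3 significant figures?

67.4°

T is at the origin; T and M share the same y with |TM| = 39.1 and M on the −x side, so M = (-39.1, 0.00). A1 meets TM tangentially, so NM is at right angles to TM, so N = M + (0, 9.1) = (-39.1, 9.10). Since ND ⟂ DJ (tangency), |NJ| = √(9.1² + 21.9²) = 23.7 regardless of where D sits on A1. So J lies on both circle(T, 37.24) and circle(N, 23.7); the above-TM intersection is J = (-24.7, 27.9). D is the foot of the tangent from J: D = (-30.3, 6.75).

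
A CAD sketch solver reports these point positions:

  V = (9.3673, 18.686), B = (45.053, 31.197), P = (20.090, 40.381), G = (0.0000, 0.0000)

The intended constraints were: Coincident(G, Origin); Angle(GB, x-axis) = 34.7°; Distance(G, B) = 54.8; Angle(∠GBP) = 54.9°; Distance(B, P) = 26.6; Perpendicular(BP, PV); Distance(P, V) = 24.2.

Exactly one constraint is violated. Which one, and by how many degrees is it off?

Perpendicular(BP, PV) — off by 6.10°.

G = (0.00, 0.00) ✓; GB at 34.70° ✓; |GB| = 54.80 ✓; ∠GBP = 54.90° ✓; |BP| = 26.60 ✓; ∠(BP, PV) = 83.90° ✗; |PV| = 24.20 ✓.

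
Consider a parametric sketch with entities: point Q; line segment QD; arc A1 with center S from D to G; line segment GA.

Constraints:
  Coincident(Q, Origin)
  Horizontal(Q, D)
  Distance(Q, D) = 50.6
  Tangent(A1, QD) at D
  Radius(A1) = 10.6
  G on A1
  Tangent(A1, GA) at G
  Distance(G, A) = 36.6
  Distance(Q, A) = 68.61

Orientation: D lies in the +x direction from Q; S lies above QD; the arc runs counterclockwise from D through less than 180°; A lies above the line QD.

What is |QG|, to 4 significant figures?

62.22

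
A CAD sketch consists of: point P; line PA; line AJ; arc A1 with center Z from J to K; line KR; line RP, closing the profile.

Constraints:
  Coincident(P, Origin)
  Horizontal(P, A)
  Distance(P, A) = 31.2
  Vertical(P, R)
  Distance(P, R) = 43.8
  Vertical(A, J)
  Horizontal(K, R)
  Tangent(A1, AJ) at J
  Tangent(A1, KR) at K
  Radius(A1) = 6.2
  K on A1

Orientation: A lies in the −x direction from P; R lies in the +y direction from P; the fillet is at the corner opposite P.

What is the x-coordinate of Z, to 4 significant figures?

-25.00

P is at the origin; P and A share the same y with |PA| = 31.2 and A on the −x side, so A = (-31.20, 0.000). PR is vertical with |PR| = 43.8 and R on the +y side, so R = (0.000, 43.80). The virtual corner opposite P is at (-31.20, 43.80). A1 meets AJ tangentially, so ZJ is at right angles to AJ and A1 meets KR tangentially, so ZK is at right angles to KR, with radius 6.2, so the center Z sits 6.2 in from both sides at Z = (-25.00, 37.60). So Z.x = -25.00.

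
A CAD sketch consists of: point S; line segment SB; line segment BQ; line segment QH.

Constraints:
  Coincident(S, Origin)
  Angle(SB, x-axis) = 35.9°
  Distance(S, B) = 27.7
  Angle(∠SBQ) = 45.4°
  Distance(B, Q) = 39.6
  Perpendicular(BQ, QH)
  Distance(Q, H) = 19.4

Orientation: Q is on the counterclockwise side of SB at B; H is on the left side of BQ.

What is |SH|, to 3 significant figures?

20.2

∠SBQ = 45.4°, so BQ runs at 35.9° + (180° − 45.4°) = 170° from the x-axis; with |BQ| = 39.6, Q = B + 39.6·(cos 170°, sin 170°) = (-16.6, 22.8). The perpendicularity gives QH at right angles to BQ; with |QH| = 19.4 on the left of BQ, H = Q + 19.4·(-0.165, -0.986) = (-19.8, 3.64). Then |SH| = |H − S| = 20.2.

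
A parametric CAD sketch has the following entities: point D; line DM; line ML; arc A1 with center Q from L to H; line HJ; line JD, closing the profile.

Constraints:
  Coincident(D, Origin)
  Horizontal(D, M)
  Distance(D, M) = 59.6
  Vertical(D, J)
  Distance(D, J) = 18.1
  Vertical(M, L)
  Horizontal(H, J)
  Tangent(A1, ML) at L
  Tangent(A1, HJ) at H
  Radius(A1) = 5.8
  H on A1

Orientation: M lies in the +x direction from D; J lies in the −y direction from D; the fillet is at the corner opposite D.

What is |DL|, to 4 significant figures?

60.86

D is at the origin; DM is horizontal with |DM| = 59.6 and M on the +x side, so M = (59.60, 0.000). DJ is vertical with |DJ| = 18.1 and J on the −y side, so J = (0.000, -18.10). The virtual corner opposite D is at (59.60, -18.10). Since A1 is tangent to ML there, QL ⟂ ML and A1 meets HJ tangentially, so QH is at right angles to HJ, with radius 5.8, so the center Q sits 5.8 in from both sides at Q = (53.80, -12.30). That places the tangent points at L = (59.60, -12.30) on ML and H = (53.80, -18.10) on HJ. Then |DL| = |L − D| = 60.86.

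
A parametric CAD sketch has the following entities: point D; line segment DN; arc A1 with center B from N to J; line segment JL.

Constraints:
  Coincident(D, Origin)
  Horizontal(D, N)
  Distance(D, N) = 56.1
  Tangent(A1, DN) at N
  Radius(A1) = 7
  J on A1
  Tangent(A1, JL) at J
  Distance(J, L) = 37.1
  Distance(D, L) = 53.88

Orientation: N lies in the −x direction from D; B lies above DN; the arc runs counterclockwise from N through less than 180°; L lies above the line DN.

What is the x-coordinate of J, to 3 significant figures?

-49.5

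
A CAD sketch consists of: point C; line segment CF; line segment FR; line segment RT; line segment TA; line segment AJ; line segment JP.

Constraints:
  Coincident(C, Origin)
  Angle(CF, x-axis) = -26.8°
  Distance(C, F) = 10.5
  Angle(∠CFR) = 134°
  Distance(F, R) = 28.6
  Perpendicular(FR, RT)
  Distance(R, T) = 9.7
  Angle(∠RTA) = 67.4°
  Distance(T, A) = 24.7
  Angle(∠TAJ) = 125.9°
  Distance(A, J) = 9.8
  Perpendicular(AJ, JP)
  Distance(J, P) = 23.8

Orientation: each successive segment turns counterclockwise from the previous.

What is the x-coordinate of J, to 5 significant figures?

15.785

∠RTA = 67.4° gives TA at -138.20° from the x-axis; with |TA| = 24.7, A = (14.778, -2.6315). ∠TAJ = 125.9° gives AJ at -84.100° from the x-axis; with |AJ| = 9.8, J = (15.785, -12.380). So J.x = 15.785.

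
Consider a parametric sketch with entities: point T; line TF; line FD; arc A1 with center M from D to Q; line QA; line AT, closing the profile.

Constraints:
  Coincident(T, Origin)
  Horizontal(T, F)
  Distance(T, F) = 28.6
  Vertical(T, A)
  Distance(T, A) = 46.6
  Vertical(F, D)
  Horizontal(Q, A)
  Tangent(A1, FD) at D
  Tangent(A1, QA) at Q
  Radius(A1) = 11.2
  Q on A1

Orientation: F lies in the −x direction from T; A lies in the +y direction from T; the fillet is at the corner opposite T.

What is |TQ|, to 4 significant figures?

49.74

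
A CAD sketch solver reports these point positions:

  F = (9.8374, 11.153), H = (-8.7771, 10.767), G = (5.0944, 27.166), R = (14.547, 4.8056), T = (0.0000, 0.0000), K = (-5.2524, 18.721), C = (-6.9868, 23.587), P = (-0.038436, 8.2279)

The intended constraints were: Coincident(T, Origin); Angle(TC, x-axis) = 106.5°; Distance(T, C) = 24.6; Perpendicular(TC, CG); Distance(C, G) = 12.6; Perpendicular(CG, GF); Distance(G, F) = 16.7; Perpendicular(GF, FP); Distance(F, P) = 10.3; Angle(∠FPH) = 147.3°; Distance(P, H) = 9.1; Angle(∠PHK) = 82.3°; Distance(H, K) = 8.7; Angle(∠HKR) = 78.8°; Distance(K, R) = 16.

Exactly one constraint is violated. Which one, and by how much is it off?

Distance(K, R) = 16 — off by 8.20.

T = (0.00, 0.00) ✓; TC at 106.5° ✓; |TC| = 24.60 ✓; ∠(TC, CG) = 90.00° ✓; |CG| = 12.60 ✓; ∠(CG, GF) = 90.00° ✓; |GF| = 16.70 ✓; ∠(GF, FP) = 90.00° ✓; |FP| = 10.30 ✓; ∠FPH = 147.3° ✓; |PH| = 9.100 ✓; ∠PHK = 82.30° ✓; |HK| = 8.700 ✓; ∠HKR = 78.80° ✓; |KR| = 24.20 ✗.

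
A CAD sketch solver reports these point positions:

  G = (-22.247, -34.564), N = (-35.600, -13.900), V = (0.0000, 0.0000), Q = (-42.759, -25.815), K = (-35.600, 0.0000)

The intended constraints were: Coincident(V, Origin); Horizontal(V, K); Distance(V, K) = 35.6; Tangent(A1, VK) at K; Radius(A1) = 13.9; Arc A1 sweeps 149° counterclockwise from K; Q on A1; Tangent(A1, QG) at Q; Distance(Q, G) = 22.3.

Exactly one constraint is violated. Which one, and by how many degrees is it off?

Tangent(A1, QG) at Q — off by 7.90°.

V = (0.00, 0.00) ✓; V.y = 0.00, K.y = 0.00 ✓; |VK| = 35.60 ✓; ∠(NK, KV) = 90.00° ✓; |NK| = 13.90 ✓; bearing(N→Q) − bearing(N→K) = 149.0° ✓; |NQ| = 13.90 ✓; ∠(NQ, QG) = 82.10° ✗; |QG| = 22.30 ✓.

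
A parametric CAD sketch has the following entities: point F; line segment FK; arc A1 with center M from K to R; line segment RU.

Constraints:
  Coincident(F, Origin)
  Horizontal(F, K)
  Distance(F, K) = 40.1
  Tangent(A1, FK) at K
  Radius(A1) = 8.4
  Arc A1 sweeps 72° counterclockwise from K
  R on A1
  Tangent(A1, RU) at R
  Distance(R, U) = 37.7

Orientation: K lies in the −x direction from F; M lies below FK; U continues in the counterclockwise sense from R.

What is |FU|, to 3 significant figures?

72.8

On A1, K sits at bearing 90° from M; a 72° counterclockwise sweep puts R at bearing 162°, so R = M + 8.4·(cos 162°, sin 162°) = (-48.1, -5.80). A1 meets RU tangentially, so MR is at right angles to RU, so RU runs along (−sin 162°, cos 162°); with |RU| = 37.7, U = (-59.7, -41.7). Then |FU| = |U − F| = 72.8.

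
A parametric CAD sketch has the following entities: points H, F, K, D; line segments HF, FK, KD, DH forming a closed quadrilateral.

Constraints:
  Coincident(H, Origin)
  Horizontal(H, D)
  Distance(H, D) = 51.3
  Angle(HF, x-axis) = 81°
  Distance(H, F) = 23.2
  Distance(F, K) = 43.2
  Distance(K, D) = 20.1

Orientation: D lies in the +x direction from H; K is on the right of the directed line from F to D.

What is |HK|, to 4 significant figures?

34.25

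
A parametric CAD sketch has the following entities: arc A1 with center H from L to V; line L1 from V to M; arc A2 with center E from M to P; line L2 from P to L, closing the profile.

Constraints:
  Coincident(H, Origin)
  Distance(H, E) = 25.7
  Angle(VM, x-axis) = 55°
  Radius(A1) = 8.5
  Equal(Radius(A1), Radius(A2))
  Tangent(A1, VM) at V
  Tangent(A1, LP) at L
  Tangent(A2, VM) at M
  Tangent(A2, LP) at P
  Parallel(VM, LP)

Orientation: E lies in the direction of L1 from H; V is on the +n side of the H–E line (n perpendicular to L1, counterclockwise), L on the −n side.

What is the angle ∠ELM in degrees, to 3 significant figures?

15.2°

The slot axis is L1's direction at 55.0°, so u = (cos 55.0°, sin 55.0°) = (0.574, 0.819) and n = (−sin 55.0°, cos 55.0°) = (-0.819, 0.574). H is at the origin and E lies 25.7 along u from H, so E = 25.7·u = (14.7, 21.1). Tangency of A1 to both parallel lines with radius 8.5 puts V and L at H ± 8.5·n: V = (-6.96, 4.88), L = (6.96, -4.88). Equal radii place M and P the same way about E: M = E + 8.5·n = (7.78, 25.9), P = E − 8.5·n = (21.7, 16.2). Then cos ∠ELM = LE·LM / (|LE||LM|), giving 15.2°.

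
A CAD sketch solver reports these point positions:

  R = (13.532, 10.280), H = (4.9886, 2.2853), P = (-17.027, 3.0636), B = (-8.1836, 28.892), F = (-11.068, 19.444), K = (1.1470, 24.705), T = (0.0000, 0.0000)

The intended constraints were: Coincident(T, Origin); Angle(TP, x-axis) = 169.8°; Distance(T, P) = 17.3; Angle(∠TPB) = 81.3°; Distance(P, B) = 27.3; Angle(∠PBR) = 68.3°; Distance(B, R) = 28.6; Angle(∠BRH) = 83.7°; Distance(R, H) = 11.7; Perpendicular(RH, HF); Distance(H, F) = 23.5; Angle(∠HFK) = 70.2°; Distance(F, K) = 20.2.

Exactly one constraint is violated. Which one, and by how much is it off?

Distance(F, K) = 20.2 — off by 6.90.

T = (0.00, 0.00) ✓; TP at 169.8° ✓; |TP| = 17.30 ✓; ∠TPB = 81.30° ✓; |PB| = 27.30 ✓; ∠PBR = 68.30° ✓; |BR| = 28.60 ✓; ∠BRH = 83.70° ✓; |RH| = 11.70 ✓; ∠(RH, HF) = 90.00° ✓; |HF| = 23.50 ✓; ∠HFK = 70.20° ✓; |FK| = 13.30 ✗.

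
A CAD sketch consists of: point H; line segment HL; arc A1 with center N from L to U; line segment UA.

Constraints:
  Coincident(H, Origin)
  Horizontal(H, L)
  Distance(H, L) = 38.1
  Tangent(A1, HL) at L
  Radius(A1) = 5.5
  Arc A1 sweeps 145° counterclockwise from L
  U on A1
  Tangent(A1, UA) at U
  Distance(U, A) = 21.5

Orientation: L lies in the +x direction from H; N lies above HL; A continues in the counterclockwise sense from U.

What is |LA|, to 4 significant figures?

26.61

H is at the origin; HL is horizontal with |HL| = 38.1 and L on the +x side, so L = (38.10, 0.000). Tangency of A1 to HL means the radius NL is perpendicular to HL, so N = L + (0, 5.5) = (38.10, 5.500). On A1, L sits at bearing -90° from N; a 145° counterclockwise sweep puts U at bearing 55°, so U = N + 5.5·(cos 55°, sin 55°) = (41.25, 10.01). Tangency of A1 to UA means the radius NU is perpendicular to UA, so UA runs along (−sin 55°, cos 55°); with |UA| = 21.5, A = (23.64, 22.34). Then |LA| = |A − L| = 26.61.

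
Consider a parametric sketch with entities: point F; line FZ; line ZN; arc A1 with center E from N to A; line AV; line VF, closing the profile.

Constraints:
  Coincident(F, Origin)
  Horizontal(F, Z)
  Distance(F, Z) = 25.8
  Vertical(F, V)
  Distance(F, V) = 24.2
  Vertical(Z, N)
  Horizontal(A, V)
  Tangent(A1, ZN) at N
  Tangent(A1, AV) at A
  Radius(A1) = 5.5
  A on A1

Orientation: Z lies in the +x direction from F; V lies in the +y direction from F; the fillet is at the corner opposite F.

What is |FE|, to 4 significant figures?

27.60

F is at the origin; FZ is horizontal with |FZ| = 25.8 and Z on the +x side, so Z = (25.80, 0.000). F and V share the same x with |FV| = 24.2 and V on the +y side, so V = (0.000, 24.20). The virtual corner opposite F is at (25.80, 24.20). Tangency of A1 to ZN means the radius EN is perpendicular to ZN and A1 meets AV tangentially, so EA is at right angles to AV, with radius 5.5, so the center E sits 5.5 in from both sides at E = (20.30, 18.70). Then |FE| = |E − F| = 27.60.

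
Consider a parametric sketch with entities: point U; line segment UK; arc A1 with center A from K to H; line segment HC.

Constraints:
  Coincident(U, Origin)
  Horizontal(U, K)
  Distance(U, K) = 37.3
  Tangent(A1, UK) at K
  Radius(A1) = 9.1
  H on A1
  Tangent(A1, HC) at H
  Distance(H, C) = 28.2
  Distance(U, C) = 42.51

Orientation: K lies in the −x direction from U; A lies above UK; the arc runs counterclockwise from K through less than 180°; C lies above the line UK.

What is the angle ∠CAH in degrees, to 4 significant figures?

72.12°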